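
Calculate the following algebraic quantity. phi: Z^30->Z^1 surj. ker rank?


rank(ker) = 30-1 = 29


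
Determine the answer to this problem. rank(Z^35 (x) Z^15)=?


rank(M(x)N) = rank(M)*rank(N)
35*15 = 525


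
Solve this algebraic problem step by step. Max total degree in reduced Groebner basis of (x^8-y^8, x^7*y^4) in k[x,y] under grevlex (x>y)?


LT(f1)=x^8, LT(f2)=x^7y^4, lcm=x^8y^4
S(f1,f2) = y^4*f1 - x^1*f2 = -y^12
Reduced GB = {f1, f2, y^12}; degrees 8, 11, 12
Max = 12


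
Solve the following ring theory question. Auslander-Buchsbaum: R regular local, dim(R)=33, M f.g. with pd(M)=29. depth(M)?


pd+depth=depth(R)=33
depth=33-29=4


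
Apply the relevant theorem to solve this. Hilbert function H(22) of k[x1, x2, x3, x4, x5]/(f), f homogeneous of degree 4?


C(26,4)-C(22,4)=14950-7315=7635


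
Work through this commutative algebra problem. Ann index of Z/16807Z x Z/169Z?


Exponent = lcm of the cyclic orders; pairwise coprime => product.
7^5*13^2=16807*169=2840383


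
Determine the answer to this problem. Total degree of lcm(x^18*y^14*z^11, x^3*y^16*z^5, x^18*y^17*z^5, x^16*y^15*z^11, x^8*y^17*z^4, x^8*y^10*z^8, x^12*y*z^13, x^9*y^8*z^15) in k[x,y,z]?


lcm = componentwise max:
x: max(18,3,18,16,8,8,12,9)=18
y: max(14,16,17,15,17,10,1,8)=17
z: max(11,5,5,11,4,8,13,15)=15
Total=18+17+15=50


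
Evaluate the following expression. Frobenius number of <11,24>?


gcd(11,24)=1 => F=ab-a-b=11*24-11-24=264-35=229


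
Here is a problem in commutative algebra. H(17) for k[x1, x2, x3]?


C(d+n-1,n-1)=C(19,2)=171


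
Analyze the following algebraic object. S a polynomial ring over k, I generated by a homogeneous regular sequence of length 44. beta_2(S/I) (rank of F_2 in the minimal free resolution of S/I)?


Regular sequence => Koszul complex is the minimal free resolution.
Syz_1 minimally generated by Koszul relations f_i*e_j - f_j*e_i (i<j): mu(Syz_1) = beta_2 = C(m,2) = m(m-1)/2
m=44
44*43/2 = 946


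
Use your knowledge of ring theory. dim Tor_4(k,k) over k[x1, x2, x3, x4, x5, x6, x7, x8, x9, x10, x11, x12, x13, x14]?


Koszul: C(n,i)=C(14,4)=1001


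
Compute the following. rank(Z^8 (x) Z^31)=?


rank(M(x)N) = rank(M)*rank(N)
8*31 = 248


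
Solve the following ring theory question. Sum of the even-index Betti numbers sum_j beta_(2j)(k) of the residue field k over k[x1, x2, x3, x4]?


Koszul resolution: beta_i(k)=C(n,i), n=4
sum_even C(4,i) = 2^(n-1) = 2^3 = 8


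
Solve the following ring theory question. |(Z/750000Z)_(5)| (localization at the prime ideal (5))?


5-primary part: 750000=5^6*48
Size=5^6=15625


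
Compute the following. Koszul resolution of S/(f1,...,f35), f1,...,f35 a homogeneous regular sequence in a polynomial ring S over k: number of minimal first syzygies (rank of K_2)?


Regular sequence => Koszul complex is the minimal free resolution.
Syz_1 minimally generated by Koszul relations f_i*e_j - f_j*e_i (i<j): mu(Syz_1) = beta_2 = C(m,2) = m(m-1)/2
m=35
35*34/2 = 595


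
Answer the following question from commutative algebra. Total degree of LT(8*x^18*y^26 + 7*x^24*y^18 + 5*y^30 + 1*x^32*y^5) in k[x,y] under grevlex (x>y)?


LT: 8*x^18*y^26
deg_x=18, deg_y=26
Total=18+26=44


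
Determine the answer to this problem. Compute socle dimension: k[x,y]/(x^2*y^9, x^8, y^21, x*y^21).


Socle = ann(m) = span of standard monomials u with x*u, y*u in I (staircase corners).
Redundant generators: x*y^21
Minimal generators: x^8, x^2*y^9, y^21
Corners: xy^20, x^7y^8
Socle dim=2


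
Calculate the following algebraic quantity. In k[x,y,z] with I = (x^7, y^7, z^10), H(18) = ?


Need i<7, j<7, k<10 with i+j+k=18.
For each i, j ranges over max(0,18-i-9)..min(6,18-i):
  i=0: j in [9,6] -> 0
  i=1: j in [8,6] -> 0
  i=2: j in [7,6] -> 0
  i=3: j in [6,6] -> 1
  i=4: j in [5,6] -> 2
  i=5: j in [4,6] -> 3
  i=6: j in [3,6] -> 4
H(18) = 0+0+0+1+2+3+4 = 10


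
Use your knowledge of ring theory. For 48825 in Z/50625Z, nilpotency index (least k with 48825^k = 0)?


48825^k mod 50625:
k=1: 48825
k=2: 0
First zero at k = 2


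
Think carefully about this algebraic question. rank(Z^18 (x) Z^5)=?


rank(M(x)N) = rank(M)*rank(N)
18*5 = 90


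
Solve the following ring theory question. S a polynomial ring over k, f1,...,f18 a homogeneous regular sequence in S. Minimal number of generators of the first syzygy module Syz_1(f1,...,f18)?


Regular sequence => Koszul complex is the minimal free resolution.
Syz_1 minimally generated by Koszul relations f_i*e_j - f_j*e_i (i<j): mu(Syz_1) = beta_2 = C(m,2) = m(m-1)/2
m=18
18*17/2 = 153


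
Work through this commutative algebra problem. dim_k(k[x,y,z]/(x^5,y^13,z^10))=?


Basis: x^iy^jz^k, i<5,j<13,k<10
5*13*10=650


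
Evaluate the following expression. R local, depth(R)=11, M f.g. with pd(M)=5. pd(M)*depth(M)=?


pd+depth=11
depth=11-5=6
pd*depth=5*6=30


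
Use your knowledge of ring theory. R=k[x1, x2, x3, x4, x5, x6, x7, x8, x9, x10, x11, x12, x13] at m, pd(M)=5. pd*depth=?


pd+depth=13
depth=13-5=8
pd*depth=5*8=40


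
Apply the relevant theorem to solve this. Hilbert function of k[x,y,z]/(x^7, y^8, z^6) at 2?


Need i<7, j<8, k<6 with i+j+k=2.
For each i, j ranges over max(0,2-i-5)..min(7,2-i):
  i=0: j in [0,2] -> 3
  i=1: j in [0,1] -> 2
  i=2: j in [0,0] -> 1
H(2) = 3+2+1 = 6


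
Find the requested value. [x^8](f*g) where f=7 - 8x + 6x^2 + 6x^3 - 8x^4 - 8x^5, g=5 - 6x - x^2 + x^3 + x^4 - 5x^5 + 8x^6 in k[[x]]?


[x^8] = sum a_i*b_j, i+j=8
  6*8=48
  6*-5=-30
  -8*1=-8
  -8*1=-8
Sum=2


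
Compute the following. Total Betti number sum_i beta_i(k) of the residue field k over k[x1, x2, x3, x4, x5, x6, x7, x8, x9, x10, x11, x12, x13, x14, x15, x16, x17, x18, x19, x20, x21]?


Koszul resolution: beta_i(k)=C(n,i), n=21
sum_i C(21,i) = 2^21 = 2097152


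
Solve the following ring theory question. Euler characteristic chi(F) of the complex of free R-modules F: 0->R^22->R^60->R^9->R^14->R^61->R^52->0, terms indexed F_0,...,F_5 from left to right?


chi = sum (-1)^i * rank:
(-1)^0*22=22
(-1)^1*60=-60
(-1)^2*9=9
(-1)^3*14=-14
(-1)^4*61=61
(-1)^5*52=-52
chi=-34


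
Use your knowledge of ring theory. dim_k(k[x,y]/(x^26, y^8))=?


Basis: x^i*y^j, i<26, j<8
26*8=208


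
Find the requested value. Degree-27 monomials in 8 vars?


C(d+n-1,n-1)=C(34,7)=5379616


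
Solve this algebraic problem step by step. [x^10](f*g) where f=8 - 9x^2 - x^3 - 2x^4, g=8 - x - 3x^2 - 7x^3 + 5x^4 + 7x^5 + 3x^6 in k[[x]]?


[x^10] = sum a_i*b_j, i+j=10
  -2*3=-6
Sum=-6


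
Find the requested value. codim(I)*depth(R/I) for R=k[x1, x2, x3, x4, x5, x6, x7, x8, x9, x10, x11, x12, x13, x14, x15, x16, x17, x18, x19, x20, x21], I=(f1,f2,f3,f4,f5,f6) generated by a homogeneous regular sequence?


codim=6, depth=dim(R/I)=21-6=15
Product=6*15=90


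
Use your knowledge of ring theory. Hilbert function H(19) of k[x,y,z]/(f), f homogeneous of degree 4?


C(21,2)-C(17,2)=210-136=74


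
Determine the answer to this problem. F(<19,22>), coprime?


gcd(19,22)=1 => F=ab-a-b=19*22-19-22=418-41=377


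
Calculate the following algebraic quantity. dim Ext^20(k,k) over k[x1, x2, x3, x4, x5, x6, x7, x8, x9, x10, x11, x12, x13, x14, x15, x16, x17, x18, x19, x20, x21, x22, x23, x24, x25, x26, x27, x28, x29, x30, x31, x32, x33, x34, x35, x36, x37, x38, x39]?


C(n,i)=C(39,20)=68923264410


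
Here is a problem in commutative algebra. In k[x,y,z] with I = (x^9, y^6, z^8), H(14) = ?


Need i<9, j<6, k<8 with i+j+k=14.
For each i, j ranges over max(0,14-i-7)..min(5,14-i):
  i=0: j in [7,5] -> 0
  i=1: j in [6,5] -> 0
  i=2: j in [5,5] -> 1
  i=3: j in [4,5] -> 2
  i=4: j in [3,5] -> 3
  i=5: j in [2,5] -> 4
  i=6: j in [1,5] -> 5
  i=7: j in [0,5] -> 6
  i=8: j in [0,5] -> 6
H(14) = 0+0+1+2+3+4+5+6+6 = 27


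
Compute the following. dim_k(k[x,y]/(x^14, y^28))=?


Basis: x^i*y^j, i<14, j<28
14*28=392


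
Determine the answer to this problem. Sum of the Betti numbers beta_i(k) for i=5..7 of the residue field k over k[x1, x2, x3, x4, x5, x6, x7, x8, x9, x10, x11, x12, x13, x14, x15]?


Koszul resolution: beta_i(k)=C(n,i), n=15
C(15,5)=3003, C(15,6)=5005, C(15,7)=6435
Sum=14443


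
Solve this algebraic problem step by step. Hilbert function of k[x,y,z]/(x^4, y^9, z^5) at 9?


Need i<4, j<9, k<5 with i+j+k=9.
For each i, j ranges over max(0,9-i-4)..min(8,9-i):
  i=0: j in [5,8] -> 4
  i=1: j in [4,8] -> 5
  i=2: j in [3,7] -> 5
  i=3: j in [2,6] -> 5
H(9) = 4+5+5+5 = 19


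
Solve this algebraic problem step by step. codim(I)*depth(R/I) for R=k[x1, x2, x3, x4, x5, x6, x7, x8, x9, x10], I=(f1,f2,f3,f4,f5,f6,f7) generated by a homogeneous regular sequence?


codim=7, depth=dim(R/I)=10-7=3
Product=7*3=21


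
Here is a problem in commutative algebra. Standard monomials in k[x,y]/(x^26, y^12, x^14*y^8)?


k[x,y]/I, I = (x^26, y^12, x^14*y^8)
Rect: 26x12=312. Corner: (26-14)x(12-8)=48.
dim = 312-48 = 264


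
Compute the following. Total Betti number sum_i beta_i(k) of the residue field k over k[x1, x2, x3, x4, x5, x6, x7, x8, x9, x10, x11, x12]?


Koszul resolution: beta_i(k)=C(n,i), n=12
sum_i C(12,i) = 2^12 = 4096


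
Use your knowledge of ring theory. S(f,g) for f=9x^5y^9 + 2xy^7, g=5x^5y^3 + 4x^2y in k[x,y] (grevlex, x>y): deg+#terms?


LT(f)=9x^5y^9, LT(g)=5x^5y^3
lcm(LM)=x^5y^9
S(f,g) (scaled by 45 to clear denominators) = 5*f - 9y^6*g = -36x^2y^7 + 10xy^7
2 terms, deg 9.
9+2=11


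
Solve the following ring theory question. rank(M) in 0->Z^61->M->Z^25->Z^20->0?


Alt sum=0:
(-1)^0*61 + (-1)^1*? + (-1)^2*25 + (-1)^3*20=0
rank(M)=66


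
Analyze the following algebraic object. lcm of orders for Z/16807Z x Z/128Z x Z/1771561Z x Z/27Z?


Exponent = lcm of the cyclic orders; pairwise coprime => product.
7^5*2^7*11^6*3^3=16807*128*1771561*27=102901106512512


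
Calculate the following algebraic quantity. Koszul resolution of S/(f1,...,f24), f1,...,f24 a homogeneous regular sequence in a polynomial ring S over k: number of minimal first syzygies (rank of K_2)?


Regular sequence => Koszul complex is the minimal free resolution.
Syz_1 minimally generated by Koszul relations f_i*e_j - f_j*e_i (i<j): mu(Syz_1) = beta_2 = C(m,2) = m(m-1)/2
m=24
24*23/2 = 276


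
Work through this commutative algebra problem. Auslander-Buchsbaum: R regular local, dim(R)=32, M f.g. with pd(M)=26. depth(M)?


pd+depth=depth(R)=32
depth=32-26=6


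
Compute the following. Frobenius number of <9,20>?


gcd(9,20)=1 => F=ab-a-b=9*20-9-20=180-29=151


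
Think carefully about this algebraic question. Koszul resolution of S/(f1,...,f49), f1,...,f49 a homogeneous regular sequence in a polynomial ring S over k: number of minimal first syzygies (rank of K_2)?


Regular sequence => Koszul complex is the minimal free resolution.
Syz_1 minimally generated by Koszul relations f_i*e_j - f_j*e_i (i<j): mu(Syz_1) = beta_2 = C(m,2) = m(m-1)/2
m=49
49*48/2 = 1176


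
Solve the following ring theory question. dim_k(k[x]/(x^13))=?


Basis: 1,x,...,x^12
dim=13


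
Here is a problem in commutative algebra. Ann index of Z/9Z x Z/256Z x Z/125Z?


Exponent = lcm of the cyclic orders; pairwise coprime => product.
3^2*2^8*5^3=9*256*125=288000


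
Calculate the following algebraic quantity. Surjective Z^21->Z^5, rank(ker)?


rank(ker) = 21-5 = 16


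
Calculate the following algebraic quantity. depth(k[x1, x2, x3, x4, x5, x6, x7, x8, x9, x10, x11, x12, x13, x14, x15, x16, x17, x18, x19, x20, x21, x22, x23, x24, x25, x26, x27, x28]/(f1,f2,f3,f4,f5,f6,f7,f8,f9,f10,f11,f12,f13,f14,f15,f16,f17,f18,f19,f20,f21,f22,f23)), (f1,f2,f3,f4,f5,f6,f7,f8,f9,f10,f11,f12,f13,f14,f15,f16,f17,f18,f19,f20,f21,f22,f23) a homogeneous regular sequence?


depth(R)=28
depth(R/I)=28-23=5


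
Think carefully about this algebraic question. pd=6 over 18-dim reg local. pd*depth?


pd+depth=18
depth=18-6=12
pd*depth=6*12=72


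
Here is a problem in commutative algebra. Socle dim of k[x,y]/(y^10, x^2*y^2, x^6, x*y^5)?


Socle = ann(m) = span of standard monomials u with x*u, y*u in I (staircase corners).
Minimal generators: x^6, x^2*y^2, x*y^5, y^10
Corners: y^9, xy^4, x^5y
Socle dim=3


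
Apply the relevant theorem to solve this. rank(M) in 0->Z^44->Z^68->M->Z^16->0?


Alt sum=0:
(-1)^0*44 + (-1)^1*68 + (-1)^2*? + (-1)^3*16=0
rank(M)=40


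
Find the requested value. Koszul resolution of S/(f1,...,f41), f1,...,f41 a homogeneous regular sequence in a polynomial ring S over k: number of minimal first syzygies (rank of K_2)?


Regular sequence => Koszul complex is the minimal free resolution.
Syz_1 minimally generated by Koszul relations f_i*e_j - f_j*e_i (i<j): mu(Syz_1) = beta_2 = C(m,2) = m(m-1)/2
m=41
41*40/2 = 820


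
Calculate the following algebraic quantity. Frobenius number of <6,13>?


gcd(6,13)=1 => F=ab-a-b=6*13-6-13=78-19=59


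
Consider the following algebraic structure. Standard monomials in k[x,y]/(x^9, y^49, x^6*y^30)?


k[x,y]/I, I = (x^9, y^49, x^6*y^30)
Rect: 9x49=441. Corner: (9-6)x(49-30)=57.
dim = 441-57 = 384


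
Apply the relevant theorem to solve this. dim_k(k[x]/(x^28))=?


Basis: 1,x,...,x^27
dim=28


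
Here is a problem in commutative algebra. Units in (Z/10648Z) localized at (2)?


Local ring = Z/8Z.
phi(8) = 2^2*(2-1) = 4


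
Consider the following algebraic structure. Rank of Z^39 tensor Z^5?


rank(M(x)N) = rank(M)*rank(N)
39*5 = 195


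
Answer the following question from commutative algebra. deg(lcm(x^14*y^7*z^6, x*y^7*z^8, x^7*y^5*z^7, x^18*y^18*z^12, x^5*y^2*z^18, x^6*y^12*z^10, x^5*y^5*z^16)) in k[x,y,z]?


lcm = componentwise max:
x: max(14,1,7,18,5,6,5)=18
y: max(7,7,5,18,2,12,5)=18
z: max(6,8,7,12,18,10,16)=18
Total=18+18+18=54


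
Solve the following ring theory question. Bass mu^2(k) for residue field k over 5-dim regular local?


C(n,i)=C(5,2)=10


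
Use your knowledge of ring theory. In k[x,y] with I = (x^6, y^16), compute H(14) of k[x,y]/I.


k[x,y], I = (x^6, y^16), d = 14
Need i < 6 and d-i < 16.
Range: 0 <= i <= 5.
H(14) = 6


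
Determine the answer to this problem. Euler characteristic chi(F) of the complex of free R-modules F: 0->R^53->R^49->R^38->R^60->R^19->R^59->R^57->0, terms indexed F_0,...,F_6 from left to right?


chi = sum (-1)^i * rank:
(-1)^0*53=53
(-1)^1*49=-49
(-1)^2*38=38
(-1)^3*60=-60
(-1)^4*19=19
(-1)^5*59=-59
(-1)^6*57=57
chi=-1


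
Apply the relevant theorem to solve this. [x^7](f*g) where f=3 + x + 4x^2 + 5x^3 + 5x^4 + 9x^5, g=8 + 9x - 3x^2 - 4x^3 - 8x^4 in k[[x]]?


[x^7] = sum a_i*b_j, i+j=7
  5*-8=-40
  5*-4=-20
  9*-3=-27
Sum=-87


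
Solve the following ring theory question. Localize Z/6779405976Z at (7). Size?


7-primary part: 6779405976=7^10*24
Size=7^10=282475249


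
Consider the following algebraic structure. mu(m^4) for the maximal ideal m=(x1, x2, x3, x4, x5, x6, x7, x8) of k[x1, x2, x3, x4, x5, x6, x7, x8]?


Graded Nakayama: mu(m^d) = dim_k (m^d/m^(d+1)) = #degree-4 monomials in 8 vars
C(n+d-1,d)=C(11,4)=330


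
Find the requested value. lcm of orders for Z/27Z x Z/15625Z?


Exponent = lcm of the cyclic orders; pairwise coprime => product.
3^3*5^6=27*15625=421875


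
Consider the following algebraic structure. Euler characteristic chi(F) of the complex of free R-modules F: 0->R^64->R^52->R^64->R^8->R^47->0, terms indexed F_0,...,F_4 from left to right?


chi = sum (-1)^i * rank:
(-1)^0*64=64
(-1)^1*52=-52
(-1)^2*64=64
(-1)^3*8=-8
(-1)^4*47=47
chi=115


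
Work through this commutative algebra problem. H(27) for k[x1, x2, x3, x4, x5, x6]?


C(d+n-1,n-1)=C(32,5)=201376


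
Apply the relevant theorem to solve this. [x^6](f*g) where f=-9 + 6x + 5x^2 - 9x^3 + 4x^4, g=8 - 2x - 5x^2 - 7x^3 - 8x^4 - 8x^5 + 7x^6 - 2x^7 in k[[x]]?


[x^6] = sum a_i*b_j, i+j=6
  -9*7=-63
  6*-8=-48
  5*-8=-40
  -9*-7=63
  4*-5=-20
Sum=-108


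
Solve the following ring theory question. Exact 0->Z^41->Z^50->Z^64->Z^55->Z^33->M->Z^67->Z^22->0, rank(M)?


Alt sum=0:
(-1)^0*41 + (-1)^1*50 + (-1)^2*64 + (-1)^3*55 + (-1)^4*33 + (-1)^5*? + (-1)^6*67 + (-1)^7*22=0
rank(M)=78


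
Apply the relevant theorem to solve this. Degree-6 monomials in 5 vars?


C(d+n-1,n-1)=C(10,4)=210


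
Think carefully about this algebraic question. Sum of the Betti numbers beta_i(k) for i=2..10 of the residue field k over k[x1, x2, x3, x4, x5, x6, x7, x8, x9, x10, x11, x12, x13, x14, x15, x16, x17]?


Koszul resolution: beta_i(k)=C(n,i), n=17
C(17,2)=136, C(17,3)=680, C(17,4)=2380, C(17,5)=6188, C(17,6)=12376, C(17,7)=19448, C(17,8)=24310, C(17,9)=24310, C(17,10)=19448
Sum=109276


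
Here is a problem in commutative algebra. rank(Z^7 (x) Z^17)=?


rank(M(x)N) = rank(M)*rank(N)
7*17 = 119


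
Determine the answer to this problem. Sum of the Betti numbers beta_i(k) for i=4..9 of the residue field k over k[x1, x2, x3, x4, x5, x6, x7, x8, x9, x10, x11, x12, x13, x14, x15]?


Koszul resolution: beta_i(k)=C(n,i), n=15
C(15,4)=1365, C(15,5)=3003, C(15,6)=5005, C(15,7)=6435, C(15,8)=6435, C(15,9)=5005
Sum=27248


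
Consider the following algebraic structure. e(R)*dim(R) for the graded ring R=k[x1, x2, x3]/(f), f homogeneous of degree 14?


e(R)=deg(f)=14, dim(R)=3-1=2
e*dim=14*2=28


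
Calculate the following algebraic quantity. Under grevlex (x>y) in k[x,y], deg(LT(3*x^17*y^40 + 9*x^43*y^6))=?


LT: 3*x^17*y^40
deg_x=17, deg_y=40
Total=17+40=57


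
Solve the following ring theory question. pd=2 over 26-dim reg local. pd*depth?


pd+depth=26
depth=26-2=24
pd*depth=2*24=48


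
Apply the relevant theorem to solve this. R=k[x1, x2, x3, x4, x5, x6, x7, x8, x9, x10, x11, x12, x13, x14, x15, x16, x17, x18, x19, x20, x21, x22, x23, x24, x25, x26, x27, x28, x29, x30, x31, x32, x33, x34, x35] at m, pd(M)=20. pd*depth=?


pd+depth=35
depth=35-20=15
pd*depth=20*15=300


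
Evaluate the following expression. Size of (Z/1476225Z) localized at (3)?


3-primary part: 1476225=3^10*25
Size=3^10=59049


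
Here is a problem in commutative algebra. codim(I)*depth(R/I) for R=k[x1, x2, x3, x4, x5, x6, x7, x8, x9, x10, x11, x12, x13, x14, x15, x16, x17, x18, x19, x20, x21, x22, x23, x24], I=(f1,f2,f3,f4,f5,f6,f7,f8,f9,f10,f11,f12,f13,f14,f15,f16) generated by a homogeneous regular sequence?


codim=16, depth=dim(R/I)=24-16=8
Product=16*8=128


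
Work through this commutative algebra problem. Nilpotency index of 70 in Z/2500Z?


70^k mod 2500:
k=1: 70
k=2: 2400
k=3: 500
k=4: 0
First zero at k = 4


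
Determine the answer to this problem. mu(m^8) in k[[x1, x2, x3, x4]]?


C(n+d-1,d)=C(11,8)=165


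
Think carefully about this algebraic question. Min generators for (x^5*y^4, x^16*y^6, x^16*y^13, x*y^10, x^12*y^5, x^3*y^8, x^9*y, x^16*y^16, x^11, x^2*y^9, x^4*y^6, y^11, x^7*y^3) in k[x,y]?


Remove redundant (divisible by others).
x^16*y^6 redundant.
x^16*y^16 redundant.
x^12*y^5 redundant.
x^16*y^13 redundant.
Min: x^11, x^9*y, x^7*y^3, x^5*y^4, x^4*y^6, x^3*y^8, x^2*y^9, x*y^10, y^11
Count=9


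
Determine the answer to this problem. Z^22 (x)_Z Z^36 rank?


rank(M(x)N) = rank(M)*rank(N)
22*36 = 792


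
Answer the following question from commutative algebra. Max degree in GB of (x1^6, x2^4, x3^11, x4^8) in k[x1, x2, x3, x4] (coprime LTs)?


Pure powers, coprime LTs => already GB.
Degrees: 6, 4, 11, 8
Max=11


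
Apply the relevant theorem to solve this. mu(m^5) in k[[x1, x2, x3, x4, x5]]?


C(n+d-1,d)=C(9,5)=126


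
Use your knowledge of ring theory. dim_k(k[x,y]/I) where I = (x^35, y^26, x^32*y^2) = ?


k[x,y]/I, I = (x^35, y^26, x^32*y^2)
Rect: 35x26=910. Corner: (35-32)x(26-2)=72.
dim = 910-72 = 838


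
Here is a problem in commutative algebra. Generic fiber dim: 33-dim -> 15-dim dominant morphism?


dim(fiber)=dim(X)-dim(Y)=33-15=18


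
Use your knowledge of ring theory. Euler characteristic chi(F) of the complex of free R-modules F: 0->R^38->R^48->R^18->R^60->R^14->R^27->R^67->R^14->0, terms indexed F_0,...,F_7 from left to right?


chi = sum (-1)^i * rank:
(-1)^0*38=38
(-1)^1*48=-48
(-1)^2*18=18
(-1)^3*60=-60
(-1)^4*14=14
(-1)^5*27=-27
(-1)^6*67=67
(-1)^7*14=-14
chi=-12


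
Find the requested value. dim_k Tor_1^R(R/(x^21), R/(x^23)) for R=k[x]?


Tor_1(R/I,R/J)=(I cap J)/IJ=(x^23)/(x^44)
dim=44-23=min(21,23)=21


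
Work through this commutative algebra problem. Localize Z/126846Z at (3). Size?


3-primary part: 126846=3^7*58
Size=3^7=2187


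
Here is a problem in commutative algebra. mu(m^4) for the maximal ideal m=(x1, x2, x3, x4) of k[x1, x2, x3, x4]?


Graded Nakayama: mu(m^d) = dim_k (m^d/m^(d+1)) = #degree-4 monomials in 4 vars
C(n+d-1,d)=C(7,4)=35


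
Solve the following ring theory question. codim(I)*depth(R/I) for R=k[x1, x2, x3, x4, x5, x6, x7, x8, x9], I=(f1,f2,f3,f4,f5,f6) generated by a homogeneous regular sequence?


codim=6, depth=dim(R/I)=9-6=3
Product=6*3=18


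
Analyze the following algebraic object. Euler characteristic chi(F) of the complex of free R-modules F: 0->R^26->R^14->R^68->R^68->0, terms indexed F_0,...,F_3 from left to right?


chi = sum (-1)^i * rank:
(-1)^0*26=26
(-1)^1*14=-14
(-1)^2*68=68
(-1)^3*68=-68
chi=12


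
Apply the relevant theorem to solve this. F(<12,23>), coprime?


gcd(12,23)=1 => F=ab-a-b=12*23-12-23=276-35=241


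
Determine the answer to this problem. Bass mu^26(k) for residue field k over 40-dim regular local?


C(n,i)=C(40,26)=23206929840


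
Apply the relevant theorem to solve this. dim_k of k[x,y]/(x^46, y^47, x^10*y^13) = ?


k[x,y]/I, I = (x^46, y^47, x^10*y^13)
Rect: 46x47=2162. Corner: (46-10)x(47-13)=1224.
dim = 2162-1224 = 938


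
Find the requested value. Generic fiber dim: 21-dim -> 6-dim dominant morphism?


dim(fiber)=dim(X)-dim(Y)=21-6=15


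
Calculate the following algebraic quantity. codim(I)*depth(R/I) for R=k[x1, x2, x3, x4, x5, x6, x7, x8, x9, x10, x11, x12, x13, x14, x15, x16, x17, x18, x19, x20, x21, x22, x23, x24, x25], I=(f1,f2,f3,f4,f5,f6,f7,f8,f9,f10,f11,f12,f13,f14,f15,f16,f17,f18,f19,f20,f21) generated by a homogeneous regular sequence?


codim=21, depth=dim(R/I)=25-21=4
Product=21*4=84


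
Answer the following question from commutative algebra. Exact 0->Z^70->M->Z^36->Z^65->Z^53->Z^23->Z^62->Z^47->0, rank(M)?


Alt sum=0:
(-1)^0*70 + (-1)^1*? + (-1)^2*36 + (-1)^3*65 + (-1)^4*53 + (-1)^5*23 + (-1)^6*62 + (-1)^7*47=0
rank(M)=86


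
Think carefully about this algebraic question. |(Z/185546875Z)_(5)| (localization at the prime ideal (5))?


5-primary part: 185546875=5^10*19
Size=5^10=9765625


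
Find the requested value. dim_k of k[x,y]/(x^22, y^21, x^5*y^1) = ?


k[x,y]/I, I = (x^22, y^21, x^5*y^1)
Rect: 22x21=462. Corner: (22-5)x(21-1)=340.
dim = 462-340 = 122


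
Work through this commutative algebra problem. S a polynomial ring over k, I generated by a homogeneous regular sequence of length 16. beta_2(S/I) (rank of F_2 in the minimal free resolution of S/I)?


Regular sequence => Koszul complex is the minimal free resolution.
Syz_1 minimally generated by Koszul relations f_i*e_j - f_j*e_i (i<j): mu(Syz_1) = beta_2 = C(m,2) = m(m-1)/2
m=16
16*15/2 = 120


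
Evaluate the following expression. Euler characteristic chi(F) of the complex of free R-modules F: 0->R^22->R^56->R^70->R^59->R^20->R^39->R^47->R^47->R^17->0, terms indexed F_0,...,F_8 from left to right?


chi = sum (-1)^i * rank:
(-1)^0*22=22
(-1)^1*56=-56
(-1)^2*70=70
(-1)^3*59=-59
(-1)^4*20=20
(-1)^5*39=-39
(-1)^6*47=47
(-1)^7*47=-47
(-1)^8*17=17
chi=-25


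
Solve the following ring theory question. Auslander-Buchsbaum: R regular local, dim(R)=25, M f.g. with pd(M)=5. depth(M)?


pd+depth=depth(R)=25
depth=25-5=20


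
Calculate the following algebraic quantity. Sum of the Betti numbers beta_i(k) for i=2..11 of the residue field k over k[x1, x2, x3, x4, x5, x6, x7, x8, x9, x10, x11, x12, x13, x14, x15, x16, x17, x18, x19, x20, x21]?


Koszul resolution: beta_i(k)=C(n,i), n=21
C(21,2)=210, C(21,3)=1330, C(21,4)=5985, C(21,5)=20349, C(21,6)=54264, C(21,7)=116280, C(21,8)=203490, C(21,9)=293930, C(21,10)=352716, C(21,11)=352716
Sum=1401270


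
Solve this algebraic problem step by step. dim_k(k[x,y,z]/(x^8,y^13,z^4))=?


Basis: x^iy^jz^k, i<8,j<13,k<4
8*13*4=416


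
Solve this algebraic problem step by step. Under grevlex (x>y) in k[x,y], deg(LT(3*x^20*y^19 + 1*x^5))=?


LT: 3*x^20*y^19
deg_x=20, deg_y=19
Total=20+19=39


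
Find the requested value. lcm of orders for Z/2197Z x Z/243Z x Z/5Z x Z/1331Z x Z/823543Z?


Exponent = lcm of the cyclic orders; pairwise coprime => product.
13^3*3^5*5^1*11^3*7^7=2197*243*5*1331*823543=2925975399562215


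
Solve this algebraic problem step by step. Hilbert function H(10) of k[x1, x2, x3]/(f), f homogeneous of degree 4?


C(12,2)-C(8,2)=66-28=38


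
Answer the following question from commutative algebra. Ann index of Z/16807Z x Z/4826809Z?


Exponent = lcm of the cyclic orders; pairwise coprime => product.
7^5*13^6=16807*4826809=81124178863


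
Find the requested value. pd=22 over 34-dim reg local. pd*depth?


pd+depth=34
depth=34-22=12
pd*depth=22*12=264


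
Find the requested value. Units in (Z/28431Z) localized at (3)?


Local ring = Z/2187Z.
phi(2187) = 3^6*(3-1) = 1458


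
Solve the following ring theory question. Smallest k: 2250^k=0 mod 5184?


2250^k mod 5184:
k=1: 2250
k=2: 2916
k=3: 3240
k=4: 1296
k=5: 2592
k=6: 0
First zero at k = 6


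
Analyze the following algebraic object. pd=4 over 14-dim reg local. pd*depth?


pd+depth=14
depth=14-4=10
pd*depth=4*10=40


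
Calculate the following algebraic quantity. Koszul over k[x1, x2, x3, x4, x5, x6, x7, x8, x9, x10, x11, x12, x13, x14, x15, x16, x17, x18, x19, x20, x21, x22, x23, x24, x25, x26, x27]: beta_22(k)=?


C(n,i)=C(27,22)=80730


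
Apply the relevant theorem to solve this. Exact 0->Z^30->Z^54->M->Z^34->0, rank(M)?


Alt sum=0:
(-1)^0*30 + (-1)^1*54 + (-1)^2*? + (-1)^3*34=0
rank(M)=58


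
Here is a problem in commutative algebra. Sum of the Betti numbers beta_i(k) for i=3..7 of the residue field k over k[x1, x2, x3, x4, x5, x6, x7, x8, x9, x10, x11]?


Koszul resolution: beta_i(k)=C(n,i), n=11
C(11,3)=165, C(11,4)=330, C(11,5)=462, C(11,6)=462, C(11,7)=330
Sum=1749


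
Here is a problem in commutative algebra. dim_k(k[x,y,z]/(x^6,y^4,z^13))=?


Basis: x^iy^jz^k, i<6,j<4,k<13
6*4*13=312


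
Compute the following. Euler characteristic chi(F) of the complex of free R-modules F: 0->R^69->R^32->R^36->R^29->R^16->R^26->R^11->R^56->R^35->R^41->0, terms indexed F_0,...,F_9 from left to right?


chi = sum (-1)^i * rank:
(-1)^0*69=69
(-1)^1*32=-32
(-1)^2*36=36
(-1)^3*29=-29
(-1)^4*16=16
(-1)^5*26=-26
(-1)^6*11=11
(-1)^7*56=-56
(-1)^8*35=35
(-1)^9*41=-41
chi=-17


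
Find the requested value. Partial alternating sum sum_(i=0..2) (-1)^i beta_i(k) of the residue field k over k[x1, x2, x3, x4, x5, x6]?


Koszul resolution: beta_i(k)=C(n,i), n=6
sum_(i=0..p) (-1)^i C(n,i) = (-1)^p C(n-1,p)
(-1)^2*C(5,2) = (-1)^2*10 = 10


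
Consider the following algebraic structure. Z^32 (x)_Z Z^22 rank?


rank(M(x)N) = rank(M)*rank(N)
32*22 = 704


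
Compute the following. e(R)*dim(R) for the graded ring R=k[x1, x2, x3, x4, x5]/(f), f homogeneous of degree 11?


e(R)=deg(f)=11, dim(R)=5-1=4
e*dim=11*4=44


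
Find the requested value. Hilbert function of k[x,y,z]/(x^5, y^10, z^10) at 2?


Need i<5, j<10, k<10 with i+j+k=2.
For each i, j ranges over max(0,2-i-9)..min(9,2-i):
  i=0: j in [0,2] -> 3
  i=1: j in [0,1] -> 2
  i=2: j in [0,0] -> 1
H(2) = 3+2+1 = 6


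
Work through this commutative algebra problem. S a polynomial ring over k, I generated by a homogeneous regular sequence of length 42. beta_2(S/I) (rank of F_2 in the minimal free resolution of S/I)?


Regular sequence => Koszul complex is the minimal free resolution.
Syz_1 minimally generated by Koszul relations f_i*e_j - f_j*e_i (i<j): mu(Syz_1) = beta_2 = C(m,2) = m(m-1)/2
m=42
42*41/2 = 861


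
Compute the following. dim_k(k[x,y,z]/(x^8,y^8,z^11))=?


Basis: x^iy^jz^k, i<8,j<8,k<11
8*8*11=704


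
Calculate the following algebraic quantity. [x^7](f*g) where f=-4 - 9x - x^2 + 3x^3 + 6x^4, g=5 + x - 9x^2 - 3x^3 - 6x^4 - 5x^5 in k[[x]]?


[x^7] = sum a_i*b_j, i+j=7
  -1*-5=5
  3*-6=-18
  6*-3=-18
Sum=-31


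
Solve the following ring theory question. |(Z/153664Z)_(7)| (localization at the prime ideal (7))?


7-primary part: 153664=7^4*64
Size=7^4=2401


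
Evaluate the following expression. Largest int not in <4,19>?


gcd(4,19)=1 => F=ab-a-b=4*19-4-19=76-23=53


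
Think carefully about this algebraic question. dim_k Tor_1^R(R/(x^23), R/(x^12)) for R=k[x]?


Tor_1(R/I,R/J)=(I cap J)/IJ=(x^23)/(x^35)
dim=35-23=min(23,12)=12


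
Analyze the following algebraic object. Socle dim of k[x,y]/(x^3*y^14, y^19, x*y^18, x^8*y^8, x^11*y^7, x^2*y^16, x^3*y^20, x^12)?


Socle = ann(m) = span of standard monomials u with x*u, y*u in I (staircase corners).
Redundant generators: x^3*y^20
Minimal generators: x^12, x^11*y^7, x^8*y^8, x^3*y^14, x^2*y^16, x*y^18, y^19
Corners: y^18, xy^17, x^2y^15, x^7y^13, x^10y^7, x^11y^6
Socle dim=6


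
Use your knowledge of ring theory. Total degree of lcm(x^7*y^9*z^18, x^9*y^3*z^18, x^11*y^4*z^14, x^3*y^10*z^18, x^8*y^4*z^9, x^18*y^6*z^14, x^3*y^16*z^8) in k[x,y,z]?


lcm = componentwise max:
x: max(7,9,11,3,8,18,3)=18
y: max(9,3,4,10,4,6,16)=16
z: max(18,18,14,18,9,14,8)=18
Total=18+16+18=52


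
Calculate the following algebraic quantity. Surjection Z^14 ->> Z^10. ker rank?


rank(ker) = 14-10 = 4


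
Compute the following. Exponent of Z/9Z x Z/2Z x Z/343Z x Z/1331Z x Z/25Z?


Exponent = lcm of the cyclic orders; pairwise coprime => product.
3^2*2^1*7^3*11^3*5^2=9*2*343*1331*25=205439850


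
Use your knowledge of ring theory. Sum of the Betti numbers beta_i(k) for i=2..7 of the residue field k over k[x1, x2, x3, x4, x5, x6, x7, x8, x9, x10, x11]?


Koszul resolution: beta_i(k)=C(n,i), n=11
C(11,2)=55, C(11,3)=165, C(11,4)=330, C(11,5)=462, C(11,6)=462, C(11,7)=330
Sum=1804


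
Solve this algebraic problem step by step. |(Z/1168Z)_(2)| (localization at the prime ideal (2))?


2-primary part: 1168=2^4*73
Size=2^4=16


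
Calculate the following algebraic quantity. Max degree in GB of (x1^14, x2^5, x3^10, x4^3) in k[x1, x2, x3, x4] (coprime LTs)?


Pure powers, coprime LTs => already GB.
Degrees: 14, 5, 10, 3
Max=14


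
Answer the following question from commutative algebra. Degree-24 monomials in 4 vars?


C(d+n-1,n-1)=C(27,3)=2925


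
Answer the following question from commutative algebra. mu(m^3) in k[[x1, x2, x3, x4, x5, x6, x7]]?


C(n+d-1,d)=C(9,3)=84


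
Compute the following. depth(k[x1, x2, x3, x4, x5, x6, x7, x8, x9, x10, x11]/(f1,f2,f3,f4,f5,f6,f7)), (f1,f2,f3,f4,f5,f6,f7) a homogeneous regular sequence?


depth(R)=11
depth(R/I)=11-7=4


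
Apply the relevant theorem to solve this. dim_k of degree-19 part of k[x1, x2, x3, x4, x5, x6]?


C(d+n-1,n-1)=C(24,5)=42504


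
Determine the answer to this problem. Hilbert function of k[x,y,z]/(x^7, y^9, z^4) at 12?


Need i<7, j<9, k<4 with i+j+k=12.
For each i, j ranges over max(0,12-i-3)..min(8,12-i):
  i=0: j in [9,8] -> 0
  i=1: j in [8,8] -> 1
  i=2: j in [7,8] -> 2
  i=3: j in [6,8] -> 3
  i=4: j in [5,8] -> 4
  i=5: j in [4,7] -> 4
  i=6: j in [3,6] -> 4
H(12) = 0+1+2+3+4+4+4 = 18


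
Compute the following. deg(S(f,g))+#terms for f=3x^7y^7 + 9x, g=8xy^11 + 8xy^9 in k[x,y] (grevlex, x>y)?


LT(f)=3x^7y^7, LT(g)=8xy^11
lcm(LM)=x^7y^11
S(f,g) (scaled by 24 to clear denominators) = 8y^4*f - 3x^6*g = -24x^7y^9 + 72xy^4
2 terms, deg 16.
16+2=18


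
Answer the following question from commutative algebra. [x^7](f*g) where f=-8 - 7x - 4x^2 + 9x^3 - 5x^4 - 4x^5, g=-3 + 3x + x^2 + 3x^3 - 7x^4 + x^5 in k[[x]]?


[x^7] = sum a_i*b_j, i+j=7
  -4*1=-4
  9*-7=-63
  -5*3=-15
  -4*1=-4
Sum=-86


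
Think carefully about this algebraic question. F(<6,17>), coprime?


gcd(6,17)=1 => F=ab-a-b=6*17-6-17=102-23=79


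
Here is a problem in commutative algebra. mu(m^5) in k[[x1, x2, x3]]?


C(n+d-1,d)=C(7,5)=21


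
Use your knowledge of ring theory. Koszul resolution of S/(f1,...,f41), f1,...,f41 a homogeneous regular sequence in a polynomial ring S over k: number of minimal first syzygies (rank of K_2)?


Regular sequence => Koszul complex is the minimal free resolution.
Syz_1 minimally generated by Koszul relations f_i*e_j - f_j*e_i (i<j): mu(Syz_1) = beta_2 = C(m,2) = m(m-1)/2
m=41
41*40/2 = 820


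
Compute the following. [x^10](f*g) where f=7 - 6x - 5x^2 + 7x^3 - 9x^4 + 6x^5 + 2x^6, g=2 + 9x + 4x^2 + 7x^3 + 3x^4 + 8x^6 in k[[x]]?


[x^10] = sum a_i*b_j, i+j=10
  -9*8=-72
  2*3=6
Sum=-66


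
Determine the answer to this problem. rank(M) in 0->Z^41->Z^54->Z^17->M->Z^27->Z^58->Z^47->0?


Alt sum=0:
(-1)^0*41 + (-1)^1*54 + (-1)^2*17 + (-1)^3*? + (-1)^4*27 + (-1)^5*58 + (-1)^6*47=0
rank(M)=20


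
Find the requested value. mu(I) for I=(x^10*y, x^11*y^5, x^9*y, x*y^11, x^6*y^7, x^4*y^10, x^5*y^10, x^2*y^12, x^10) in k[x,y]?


Remove redundant (divisible by others).
x^10*y redundant.
x^5*y^10 redundant.
x^2*y^12 redundant.
x^11*y^5 redundant.
Min: x^10, x^9*y, x^6*y^7, x^4*y^10, x*y^11
Count=5


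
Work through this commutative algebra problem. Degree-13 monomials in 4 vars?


C(d+n-1,n-1)=C(16,3)=560


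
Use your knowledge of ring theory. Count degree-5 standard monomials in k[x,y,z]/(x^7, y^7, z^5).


Need i<7, j<7, k<5 with i+j+k=5.
For each i, j ranges over max(0,5-i-4)..min(6,5-i):
  i=0: j in [1,5] -> 5
  i=1: j in [0,4] -> 5
  i=2: j in [0,3] -> 4
  i=3: j in [0,2] -> 3
  i=4: j in [0,1] -> 2
  i=5: j in [0,0] -> 1
H(5) = 5+5+4+3+2+1 = 20


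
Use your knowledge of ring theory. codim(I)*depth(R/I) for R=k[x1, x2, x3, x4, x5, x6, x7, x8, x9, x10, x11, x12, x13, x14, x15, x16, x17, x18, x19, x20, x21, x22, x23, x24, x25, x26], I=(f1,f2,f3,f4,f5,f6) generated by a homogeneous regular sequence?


codim=6, depth=dim(R/I)=26-6=20
Product=6*20=120


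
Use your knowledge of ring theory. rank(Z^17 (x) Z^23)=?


rank(M(x)N) = rank(M)*rank(N)
17*23 = 391


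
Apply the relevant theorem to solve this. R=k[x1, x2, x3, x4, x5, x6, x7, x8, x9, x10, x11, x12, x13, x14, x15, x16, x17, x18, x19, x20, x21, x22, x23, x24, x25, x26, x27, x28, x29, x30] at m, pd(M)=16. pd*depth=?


pd+depth=30
depth=30-16=14
pd*depth=16*14=224


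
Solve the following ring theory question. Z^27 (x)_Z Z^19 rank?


rank(M(x)N) = rank(M)*rank(N)
27*19 = 513


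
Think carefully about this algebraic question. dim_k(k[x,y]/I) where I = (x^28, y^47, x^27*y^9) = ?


k[x,y]/I, I = (x^28, y^47, x^27*y^9)
Rect: 28x47=1316. Corner: (28-27)x(47-9)=38.
dim = 1316-38 = 1278


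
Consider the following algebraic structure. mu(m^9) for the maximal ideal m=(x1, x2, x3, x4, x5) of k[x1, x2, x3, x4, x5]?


Graded Nakayama: mu(m^d) = dim_k (m^d/m^(d+1)) = #degree-9 monomials in 5 vars
C(n+d-1,d)=C(13,9)=715


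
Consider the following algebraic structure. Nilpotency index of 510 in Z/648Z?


510^k mod 648:
k=1: 510
k=2: 252
k=3: 216
k=4: 0
First zero at k = 4


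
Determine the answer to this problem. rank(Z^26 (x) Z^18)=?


rank(M(x)N) = rank(M)*rank(N)
26*18 = 468


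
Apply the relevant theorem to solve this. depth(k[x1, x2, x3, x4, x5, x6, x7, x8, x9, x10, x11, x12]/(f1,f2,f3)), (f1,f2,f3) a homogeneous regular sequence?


depth(R)=12
depth(R/I)=12-3=9


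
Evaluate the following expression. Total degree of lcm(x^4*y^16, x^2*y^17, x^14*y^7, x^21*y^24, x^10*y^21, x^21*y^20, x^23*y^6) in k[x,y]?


lcm = componentwise max:
x: max(4,2,14,21,10,21,23)=23
y: max(16,17,7,24,21,20,6)=24
Total=23+24=47


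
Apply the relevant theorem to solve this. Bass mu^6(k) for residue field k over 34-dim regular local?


C(n,i)=C(34,6)=1344904


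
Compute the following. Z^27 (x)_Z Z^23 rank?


rank(M(x)N) = rank(M)*rank(N)
27*23 = 621


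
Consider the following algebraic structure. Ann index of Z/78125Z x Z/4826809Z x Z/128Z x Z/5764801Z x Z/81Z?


Exponent = lcm of the cyclic orders; pairwise coprime => product.
5^7*13^6*2^7*7^8*3^4=78125*4826809*128*5764801*81=22538730613507290000000


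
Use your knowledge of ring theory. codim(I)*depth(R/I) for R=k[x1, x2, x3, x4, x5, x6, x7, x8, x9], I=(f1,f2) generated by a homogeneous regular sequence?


codim=2, depth=dim(R/I)=9-2=7
Product=2*7=14


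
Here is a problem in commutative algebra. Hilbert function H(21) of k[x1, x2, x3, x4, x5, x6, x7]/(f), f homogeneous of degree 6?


C(27,6)-C(21,6)=296010-54264=241746


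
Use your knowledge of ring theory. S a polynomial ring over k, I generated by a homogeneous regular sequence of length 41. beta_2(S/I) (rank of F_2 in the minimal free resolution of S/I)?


Regular sequence => Koszul complex is the minimal free resolution.
Syz_1 minimally generated by Koszul relations f_i*e_j - f_j*e_i (i<j): mu(Syz_1) = beta_2 = C(m,2) = m(m-1)/2
m=41
41*40/2 = 820


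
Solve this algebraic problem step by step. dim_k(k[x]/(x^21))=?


Basis: 1,x,...,x^20
dim=21


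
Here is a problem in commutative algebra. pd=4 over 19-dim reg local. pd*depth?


pd+depth=19
depth=19-4=15
pd*depth=4*15=60


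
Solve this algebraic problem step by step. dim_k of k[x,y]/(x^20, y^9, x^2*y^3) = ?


k[x,y]/I, I = (x^20, y^9, x^2*y^3)
Rect: 20x9=180. Corner: (20-2)x(9-3)=108.
dim = 180-108 = 72


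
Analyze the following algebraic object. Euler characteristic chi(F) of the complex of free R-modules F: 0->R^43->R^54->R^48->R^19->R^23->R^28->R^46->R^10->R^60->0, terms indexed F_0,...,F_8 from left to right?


chi = sum (-1)^i * rank:
(-1)^0*43=43
(-1)^1*54=-54
(-1)^2*48=48
(-1)^3*19=-19
(-1)^4*23=23
(-1)^5*28=-28
(-1)^6*46=46
(-1)^7*10=-10
(-1)^8*60=60
chi=109


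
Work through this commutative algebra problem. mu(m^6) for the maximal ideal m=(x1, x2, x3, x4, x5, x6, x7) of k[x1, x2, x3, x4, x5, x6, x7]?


Graded Nakayama: mu(m^d) = dim_k (m^d/m^(d+1)) = #degree-6 monomials in 7 vars
C(n+d-1,d)=C(12,6)=924


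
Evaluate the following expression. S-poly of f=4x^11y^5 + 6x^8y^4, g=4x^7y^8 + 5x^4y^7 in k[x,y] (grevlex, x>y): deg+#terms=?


LT(f)=4x^11y^5, LT(g)=4x^7y^8
lcm(LM)=x^11y^8
S(f,g) (scaled by 16 to clear denominators) = 4y^3*f - 4x^4*g = 4x^8y^7
1 terms, deg 15.
15+1=16


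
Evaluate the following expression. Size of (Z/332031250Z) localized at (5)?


5-primary part: 332031250=5^10*34
Size=5^10=9765625


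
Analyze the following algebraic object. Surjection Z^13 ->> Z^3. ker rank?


rank(ker) = 13-3 = 10


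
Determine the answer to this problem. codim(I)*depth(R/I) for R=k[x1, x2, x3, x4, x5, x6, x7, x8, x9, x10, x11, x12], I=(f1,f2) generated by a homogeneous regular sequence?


codim=2, depth=dim(R/I)=12-2=10
Product=2*10=20


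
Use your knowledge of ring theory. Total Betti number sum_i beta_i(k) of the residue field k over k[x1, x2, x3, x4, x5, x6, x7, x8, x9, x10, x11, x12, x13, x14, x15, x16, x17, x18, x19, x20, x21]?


Koszul resolution: beta_i(k)=C(n,i), n=21
sum_i C(21,i) = 2^21 = 2097152


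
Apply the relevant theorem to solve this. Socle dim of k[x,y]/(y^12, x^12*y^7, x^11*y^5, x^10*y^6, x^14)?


Socle = ann(m) = span of standard monomials u with x*u, y*u in I (staircase corners).
Redundant generators: x^12*y^7
Minimal generators: x^14, x^11*y^5, x^10*y^6, y^12
Corners: x^9y^11, x^10y^5, x^13y^4
Socle dim=3


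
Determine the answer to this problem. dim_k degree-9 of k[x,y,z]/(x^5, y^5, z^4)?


Need i<5, j<5, k<4 with i+j+k=9.
For each i, j ranges over max(0,9-i-3)..min(4,9-i):
  i=0: j in [6,4] -> 0
  i=1: j in [5,4] -> 0
  i=2: j in [4,4] -> 1
  i=3: j in [3,4] -> 2
  i=4: j in [2,4] -> 3
H(9) = 0+0+1+2+3 = 6
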